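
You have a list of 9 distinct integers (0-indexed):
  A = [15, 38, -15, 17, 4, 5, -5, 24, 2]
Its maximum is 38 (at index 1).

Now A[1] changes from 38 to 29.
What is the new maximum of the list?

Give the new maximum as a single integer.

Answer: 29

Derivation:
Old max = 38 (at index 1)
Change: A[1] 38 -> 29
Changed element WAS the max -> may need rescan.
  Max of remaining elements: 24
  New max = max(29, 24) = 29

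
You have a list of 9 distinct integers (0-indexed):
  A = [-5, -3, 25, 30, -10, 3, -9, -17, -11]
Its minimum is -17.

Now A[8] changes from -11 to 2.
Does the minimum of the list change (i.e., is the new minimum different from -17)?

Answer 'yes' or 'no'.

Old min = -17
Change: A[8] -11 -> 2
Changed element was NOT the min; min changes only if 2 < -17.
New min = -17; changed? no

Answer: no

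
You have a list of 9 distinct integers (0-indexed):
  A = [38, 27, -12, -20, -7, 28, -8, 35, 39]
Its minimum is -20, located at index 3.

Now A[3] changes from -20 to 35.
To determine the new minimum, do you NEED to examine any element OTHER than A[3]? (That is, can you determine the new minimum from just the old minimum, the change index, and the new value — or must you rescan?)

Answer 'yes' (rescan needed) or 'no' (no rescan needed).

Old min = -20 at index 3
Change at index 3: -20 -> 35
Index 3 WAS the min and new value 35 > old min -20. Must rescan other elements to find the new min.
Needs rescan: yes

Answer: yes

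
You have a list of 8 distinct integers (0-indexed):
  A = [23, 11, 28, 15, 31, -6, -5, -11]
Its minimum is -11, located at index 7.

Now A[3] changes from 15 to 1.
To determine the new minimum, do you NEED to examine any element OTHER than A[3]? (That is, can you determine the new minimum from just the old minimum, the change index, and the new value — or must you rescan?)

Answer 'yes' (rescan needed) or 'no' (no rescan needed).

Old min = -11 at index 7
Change at index 3: 15 -> 1
Index 3 was NOT the min. New min = min(-11, 1). No rescan of other elements needed.
Needs rescan: no

Answer: no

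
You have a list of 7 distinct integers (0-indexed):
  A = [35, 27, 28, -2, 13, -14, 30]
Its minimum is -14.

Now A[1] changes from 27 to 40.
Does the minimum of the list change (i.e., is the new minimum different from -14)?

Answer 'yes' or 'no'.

Answer: no

Derivation:
Old min = -14
Change: A[1] 27 -> 40
Changed element was NOT the min; min changes only if 40 < -14.
New min = -14; changed? no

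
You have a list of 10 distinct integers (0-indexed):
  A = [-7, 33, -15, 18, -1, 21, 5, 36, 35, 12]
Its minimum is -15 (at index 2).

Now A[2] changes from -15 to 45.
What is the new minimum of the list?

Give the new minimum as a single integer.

Old min = -15 (at index 2)
Change: A[2] -15 -> 45
Changed element WAS the min. Need to check: is 45 still <= all others?
  Min of remaining elements: -7
  New min = min(45, -7) = -7

Answer: -7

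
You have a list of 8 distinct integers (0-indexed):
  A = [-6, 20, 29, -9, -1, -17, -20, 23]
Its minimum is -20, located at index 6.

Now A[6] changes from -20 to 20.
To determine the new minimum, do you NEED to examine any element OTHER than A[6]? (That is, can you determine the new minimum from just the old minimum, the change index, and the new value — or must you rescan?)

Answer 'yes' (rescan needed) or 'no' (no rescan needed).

Old min = -20 at index 6
Change at index 6: -20 -> 20
Index 6 WAS the min and new value 20 > old min -20. Must rescan other elements to find the new min.
Needs rescan: yes

Answer: yes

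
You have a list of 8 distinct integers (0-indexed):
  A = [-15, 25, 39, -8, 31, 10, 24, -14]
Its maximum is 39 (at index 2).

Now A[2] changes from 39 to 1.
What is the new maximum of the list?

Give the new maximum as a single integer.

Answer: 31

Derivation:
Old max = 39 (at index 2)
Change: A[2] 39 -> 1
Changed element WAS the max -> may need rescan.
  Max of remaining elements: 31
  New max = max(1, 31) = 31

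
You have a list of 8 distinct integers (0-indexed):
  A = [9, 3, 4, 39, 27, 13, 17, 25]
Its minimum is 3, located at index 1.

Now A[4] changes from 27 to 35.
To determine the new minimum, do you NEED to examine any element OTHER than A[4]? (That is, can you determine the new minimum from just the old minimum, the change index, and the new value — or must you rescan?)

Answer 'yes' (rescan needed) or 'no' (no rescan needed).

Old min = 3 at index 1
Change at index 4: 27 -> 35
Index 4 was NOT the min. New min = min(3, 35). No rescan of other elements needed.
Needs rescan: no

Answer: no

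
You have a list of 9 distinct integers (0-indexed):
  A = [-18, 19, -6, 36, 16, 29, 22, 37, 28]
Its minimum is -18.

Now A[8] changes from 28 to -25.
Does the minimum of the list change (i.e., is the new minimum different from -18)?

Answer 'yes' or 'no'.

Answer: yes

Derivation:
Old min = -18
Change: A[8] 28 -> -25
Changed element was NOT the min; min changes only if -25 < -18.
New min = -25; changed? yes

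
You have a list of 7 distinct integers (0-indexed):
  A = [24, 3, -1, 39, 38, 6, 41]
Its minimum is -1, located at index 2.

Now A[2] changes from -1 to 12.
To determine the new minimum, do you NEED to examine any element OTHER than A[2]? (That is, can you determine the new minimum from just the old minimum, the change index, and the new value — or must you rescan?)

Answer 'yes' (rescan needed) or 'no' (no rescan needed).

Answer: yes

Derivation:
Old min = -1 at index 2
Change at index 2: -1 -> 12
Index 2 WAS the min and new value 12 > old min -1. Must rescan other elements to find the new min.
Needs rescan: yes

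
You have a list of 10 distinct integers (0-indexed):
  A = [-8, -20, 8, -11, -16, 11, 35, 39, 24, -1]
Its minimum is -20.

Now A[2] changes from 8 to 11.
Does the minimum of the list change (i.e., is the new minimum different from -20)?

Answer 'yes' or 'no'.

Old min = -20
Change: A[2] 8 -> 11
Changed element was NOT the min; min changes only if 11 < -20.
New min = -20; changed? no

Answer: no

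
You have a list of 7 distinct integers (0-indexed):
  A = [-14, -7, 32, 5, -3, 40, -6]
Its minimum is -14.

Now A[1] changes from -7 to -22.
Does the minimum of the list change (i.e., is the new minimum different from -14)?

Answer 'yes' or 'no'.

Answer: yes

Derivation:
Old min = -14
Change: A[1] -7 -> -22
Changed element was NOT the min; min changes only if -22 < -14.
New min = -22; changed? yes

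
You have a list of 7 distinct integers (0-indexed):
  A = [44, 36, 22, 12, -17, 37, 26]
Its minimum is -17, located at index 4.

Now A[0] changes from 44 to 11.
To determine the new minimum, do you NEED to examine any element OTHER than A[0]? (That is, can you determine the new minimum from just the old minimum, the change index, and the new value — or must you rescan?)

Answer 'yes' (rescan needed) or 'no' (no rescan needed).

Answer: no

Derivation:
Old min = -17 at index 4
Change at index 0: 44 -> 11
Index 0 was NOT the min. New min = min(-17, 11). No rescan of other elements needed.
Needs rescan: no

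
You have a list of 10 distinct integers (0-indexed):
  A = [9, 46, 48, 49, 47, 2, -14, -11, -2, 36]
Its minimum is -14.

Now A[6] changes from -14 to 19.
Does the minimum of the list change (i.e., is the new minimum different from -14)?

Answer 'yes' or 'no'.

Answer: yes

Derivation:
Old min = -14
Change: A[6] -14 -> 19
Changed element was the min; new min must be rechecked.
New min = -11; changed? yes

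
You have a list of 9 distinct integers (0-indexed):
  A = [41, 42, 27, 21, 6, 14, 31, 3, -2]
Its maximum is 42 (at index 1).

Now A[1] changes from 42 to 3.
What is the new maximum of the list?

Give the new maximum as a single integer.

Answer: 41

Derivation:
Old max = 42 (at index 1)
Change: A[1] 42 -> 3
Changed element WAS the max -> may need rescan.
  Max of remaining elements: 41
  New max = max(3, 41) = 41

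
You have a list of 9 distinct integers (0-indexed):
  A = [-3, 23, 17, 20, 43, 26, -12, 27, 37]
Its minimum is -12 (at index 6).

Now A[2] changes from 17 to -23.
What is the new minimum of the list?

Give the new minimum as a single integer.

Old min = -12 (at index 6)
Change: A[2] 17 -> -23
Changed element was NOT the old min.
  New min = min(old_min, new_val) = min(-12, -23) = -23

Answer: -23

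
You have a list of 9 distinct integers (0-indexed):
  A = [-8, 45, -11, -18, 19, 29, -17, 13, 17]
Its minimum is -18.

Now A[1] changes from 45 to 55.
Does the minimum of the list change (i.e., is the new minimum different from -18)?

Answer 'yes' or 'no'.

Answer: no

Derivation:
Old min = -18
Change: A[1] 45 -> 55
Changed element was NOT the min; min changes only if 55 < -18.
New min = -18; changed? no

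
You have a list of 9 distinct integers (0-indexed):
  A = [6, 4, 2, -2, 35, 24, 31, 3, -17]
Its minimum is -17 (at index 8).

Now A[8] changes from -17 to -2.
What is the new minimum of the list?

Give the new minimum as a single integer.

Answer: -2

Derivation:
Old min = -17 (at index 8)
Change: A[8] -17 -> -2
Changed element WAS the min. Need to check: is -2 still <= all others?
  Min of remaining elements: -2
  New min = min(-2, -2) = -2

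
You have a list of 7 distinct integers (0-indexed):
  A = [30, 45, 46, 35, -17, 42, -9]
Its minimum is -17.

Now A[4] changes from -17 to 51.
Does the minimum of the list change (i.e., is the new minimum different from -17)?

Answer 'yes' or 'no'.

Old min = -17
Change: A[4] -17 -> 51
Changed element was the min; new min must be rechecked.
New min = -9; changed? yes

Answer: yes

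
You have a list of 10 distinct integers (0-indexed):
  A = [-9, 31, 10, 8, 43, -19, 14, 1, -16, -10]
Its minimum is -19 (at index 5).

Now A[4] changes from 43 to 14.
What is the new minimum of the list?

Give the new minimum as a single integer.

Answer: -19

Derivation:
Old min = -19 (at index 5)
Change: A[4] 43 -> 14
Changed element was NOT the old min.
  New min = min(old_min, new_val) = min(-19, 14) = -19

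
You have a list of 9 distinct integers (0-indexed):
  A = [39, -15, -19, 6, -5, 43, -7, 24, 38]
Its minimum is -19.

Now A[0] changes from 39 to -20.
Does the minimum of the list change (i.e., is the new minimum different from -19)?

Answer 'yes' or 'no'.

Old min = -19
Change: A[0] 39 -> -20
Changed element was NOT the min; min changes only if -20 < -19.
New min = -20; changed? yes

Answer: yes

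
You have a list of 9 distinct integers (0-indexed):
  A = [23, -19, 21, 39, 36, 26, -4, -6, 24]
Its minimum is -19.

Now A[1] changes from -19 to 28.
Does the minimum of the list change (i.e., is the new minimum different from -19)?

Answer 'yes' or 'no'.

Answer: yes

Derivation:
Old min = -19
Change: A[1] -19 -> 28
Changed element was the min; new min must be rechecked.
New min = -6; changed? yes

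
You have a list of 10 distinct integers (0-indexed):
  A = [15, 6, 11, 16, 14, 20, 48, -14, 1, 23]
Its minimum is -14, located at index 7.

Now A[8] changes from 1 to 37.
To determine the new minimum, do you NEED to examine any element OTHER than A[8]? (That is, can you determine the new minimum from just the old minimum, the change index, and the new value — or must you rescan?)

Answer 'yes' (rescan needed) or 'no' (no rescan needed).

Old min = -14 at index 7
Change at index 8: 1 -> 37
Index 8 was NOT the min. New min = min(-14, 37). No rescan of other elements needed.
Needs rescan: no

Answer: no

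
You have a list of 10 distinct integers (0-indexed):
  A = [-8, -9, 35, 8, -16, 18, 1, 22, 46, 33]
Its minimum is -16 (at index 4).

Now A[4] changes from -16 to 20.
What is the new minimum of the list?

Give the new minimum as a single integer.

Answer: -9

Derivation:
Old min = -16 (at index 4)
Change: A[4] -16 -> 20
Changed element WAS the min. Need to check: is 20 still <= all others?
  Min of remaining elements: -9
  New min = min(20, -9) = -9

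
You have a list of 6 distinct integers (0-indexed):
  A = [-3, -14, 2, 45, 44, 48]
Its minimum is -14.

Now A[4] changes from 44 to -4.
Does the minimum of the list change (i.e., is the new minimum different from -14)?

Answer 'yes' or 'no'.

Answer: no

Derivation:
Old min = -14
Change: A[4] 44 -> -4
Changed element was NOT the min; min changes only if -4 < -14.
New min = -14; changed? no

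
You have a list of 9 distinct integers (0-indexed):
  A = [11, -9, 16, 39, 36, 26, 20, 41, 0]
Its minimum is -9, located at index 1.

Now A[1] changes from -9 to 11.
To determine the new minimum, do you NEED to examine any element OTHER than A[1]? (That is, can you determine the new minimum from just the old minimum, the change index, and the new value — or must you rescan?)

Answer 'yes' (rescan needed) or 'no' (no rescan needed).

Old min = -9 at index 1
Change at index 1: -9 -> 11
Index 1 WAS the min and new value 11 > old min -9. Must rescan other elements to find the new min.
Needs rescan: yes

Answer: yes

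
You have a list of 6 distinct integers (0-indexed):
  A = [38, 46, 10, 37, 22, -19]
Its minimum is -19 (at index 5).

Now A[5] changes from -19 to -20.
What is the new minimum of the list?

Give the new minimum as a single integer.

Answer: -20

Derivation:
Old min = -19 (at index 5)
Change: A[5] -19 -> -20
Changed element WAS the min. Need to check: is -20 still <= all others?
  Min of remaining elements: 10
  New min = min(-20, 10) = -20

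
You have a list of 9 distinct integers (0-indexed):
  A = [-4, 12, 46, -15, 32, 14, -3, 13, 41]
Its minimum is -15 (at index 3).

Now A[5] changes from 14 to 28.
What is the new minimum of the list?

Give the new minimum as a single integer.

Old min = -15 (at index 3)
Change: A[5] 14 -> 28
Changed element was NOT the old min.
  New min = min(old_min, new_val) = min(-15, 28) = -15

Answer: -15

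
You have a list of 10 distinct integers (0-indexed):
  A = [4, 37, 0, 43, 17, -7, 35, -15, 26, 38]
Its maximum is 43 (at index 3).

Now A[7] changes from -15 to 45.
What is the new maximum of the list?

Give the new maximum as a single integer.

Old max = 43 (at index 3)
Change: A[7] -15 -> 45
Changed element was NOT the old max.
  New max = max(old_max, new_val) = max(43, 45) = 45

Answer: 45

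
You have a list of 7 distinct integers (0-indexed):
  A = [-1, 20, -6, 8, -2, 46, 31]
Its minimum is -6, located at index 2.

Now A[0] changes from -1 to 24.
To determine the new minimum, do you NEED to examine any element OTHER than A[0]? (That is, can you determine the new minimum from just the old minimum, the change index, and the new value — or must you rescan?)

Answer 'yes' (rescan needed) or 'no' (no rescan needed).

Old min = -6 at index 2
Change at index 0: -1 -> 24
Index 0 was NOT the min. New min = min(-6, 24). No rescan of other elements needed.
Needs rescan: no

Answer: no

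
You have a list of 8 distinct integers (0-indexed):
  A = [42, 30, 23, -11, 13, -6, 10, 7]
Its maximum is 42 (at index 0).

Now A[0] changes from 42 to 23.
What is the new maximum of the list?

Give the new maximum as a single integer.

Old max = 42 (at index 0)
Change: A[0] 42 -> 23
Changed element WAS the max -> may need rescan.
  Max of remaining elements: 30
  New max = max(23, 30) = 30

Answer: 30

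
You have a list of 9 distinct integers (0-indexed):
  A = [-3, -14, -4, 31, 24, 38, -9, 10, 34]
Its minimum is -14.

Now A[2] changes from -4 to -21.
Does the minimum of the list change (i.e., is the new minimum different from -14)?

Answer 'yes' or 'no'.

Answer: yes

Derivation:
Old min = -14
Change: A[2] -4 -> -21
Changed element was NOT the min; min changes only if -21 < -14.
New min = -21; changed? yes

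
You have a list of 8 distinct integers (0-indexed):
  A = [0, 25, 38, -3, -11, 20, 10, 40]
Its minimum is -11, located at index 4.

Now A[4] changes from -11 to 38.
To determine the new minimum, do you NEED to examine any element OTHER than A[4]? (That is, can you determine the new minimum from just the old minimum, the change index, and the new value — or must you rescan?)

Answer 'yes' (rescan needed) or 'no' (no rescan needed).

Old min = -11 at index 4
Change at index 4: -11 -> 38
Index 4 WAS the min and new value 38 > old min -11. Must rescan other elements to find the new min.
Needs rescan: yes

Answer: yes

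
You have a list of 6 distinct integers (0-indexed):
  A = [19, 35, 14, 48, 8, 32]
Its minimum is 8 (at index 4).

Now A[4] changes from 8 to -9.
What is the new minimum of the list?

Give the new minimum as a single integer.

Old min = 8 (at index 4)
Change: A[4] 8 -> -9
Changed element WAS the min. Need to check: is -9 still <= all others?
  Min of remaining elements: 14
  New min = min(-9, 14) = -9

Answer: -9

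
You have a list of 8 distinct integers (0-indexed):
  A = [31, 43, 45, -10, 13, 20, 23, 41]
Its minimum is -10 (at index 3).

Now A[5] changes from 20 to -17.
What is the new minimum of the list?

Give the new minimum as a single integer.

Old min = -10 (at index 3)
Change: A[5] 20 -> -17
Changed element was NOT the old min.
  New min = min(old_min, new_val) = min(-10, -17) = -17

Answer: -17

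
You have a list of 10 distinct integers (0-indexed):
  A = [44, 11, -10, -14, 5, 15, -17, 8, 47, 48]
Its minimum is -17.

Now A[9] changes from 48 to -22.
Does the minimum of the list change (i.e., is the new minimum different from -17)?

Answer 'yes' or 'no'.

Old min = -17
Change: A[9] 48 -> -22
Changed element was NOT the min; min changes only if -22 < -17.
New min = -22; changed? yes

Answer: yes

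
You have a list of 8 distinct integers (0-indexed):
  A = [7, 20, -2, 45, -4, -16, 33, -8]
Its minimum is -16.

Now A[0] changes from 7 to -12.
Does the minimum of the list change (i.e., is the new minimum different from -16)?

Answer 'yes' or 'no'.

Old min = -16
Change: A[0] 7 -> -12
Changed element was NOT the min; min changes only if -12 < -16.
New min = -16; changed? no

Answer: no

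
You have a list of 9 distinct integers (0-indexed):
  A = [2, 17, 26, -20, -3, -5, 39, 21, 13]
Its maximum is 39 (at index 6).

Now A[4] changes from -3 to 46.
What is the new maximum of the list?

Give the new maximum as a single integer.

Answer: 46

Derivation:
Old max = 39 (at index 6)
Change: A[4] -3 -> 46
Changed element was NOT the old max.
  New max = max(old_max, new_val) = max(39, 46) = 46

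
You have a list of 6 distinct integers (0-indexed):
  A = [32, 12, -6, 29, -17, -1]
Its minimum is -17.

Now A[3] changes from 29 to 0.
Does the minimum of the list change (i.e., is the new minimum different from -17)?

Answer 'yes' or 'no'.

Old min = -17
Change: A[3] 29 -> 0
Changed element was NOT the min; min changes only if 0 < -17.
New min = -17; changed? no

Answer: no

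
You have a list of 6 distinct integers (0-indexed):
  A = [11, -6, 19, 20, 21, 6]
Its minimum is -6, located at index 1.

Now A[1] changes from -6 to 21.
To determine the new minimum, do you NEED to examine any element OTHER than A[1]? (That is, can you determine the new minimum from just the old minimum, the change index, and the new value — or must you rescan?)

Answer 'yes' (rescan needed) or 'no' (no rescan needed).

Answer: yes

Derivation:
Old min = -6 at index 1
Change at index 1: -6 -> 21
Index 1 WAS the min and new value 21 > old min -6. Must rescan other elements to find the new min.
Needs rescan: yes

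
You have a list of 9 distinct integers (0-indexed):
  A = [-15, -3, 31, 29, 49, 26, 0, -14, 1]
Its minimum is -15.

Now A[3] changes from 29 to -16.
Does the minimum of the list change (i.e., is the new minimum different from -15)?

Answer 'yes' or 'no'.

Answer: yes

Derivation:
Old min = -15
Change: A[3] 29 -> -16
Changed element was NOT the min; min changes only if -16 < -15.
New min = -16; changed? yes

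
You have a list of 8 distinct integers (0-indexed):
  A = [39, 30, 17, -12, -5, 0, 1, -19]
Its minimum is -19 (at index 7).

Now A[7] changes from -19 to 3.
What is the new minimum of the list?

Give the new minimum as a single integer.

Answer: -12

Derivation:
Old min = -19 (at index 7)
Change: A[7] -19 -> 3
Changed element WAS the min. Need to check: is 3 still <= all others?
  Min of remaining elements: -12
  New min = min(3, -12) = -12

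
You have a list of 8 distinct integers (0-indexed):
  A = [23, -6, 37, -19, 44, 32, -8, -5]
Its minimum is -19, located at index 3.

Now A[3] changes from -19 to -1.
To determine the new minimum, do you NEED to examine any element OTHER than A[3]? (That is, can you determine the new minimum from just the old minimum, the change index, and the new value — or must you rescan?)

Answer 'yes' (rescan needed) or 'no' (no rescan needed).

Answer: yes

Derivation:
Old min = -19 at index 3
Change at index 3: -19 -> -1
Index 3 WAS the min and new value -1 > old min -19. Must rescan other elements to find the new min.
Needs rescan: yes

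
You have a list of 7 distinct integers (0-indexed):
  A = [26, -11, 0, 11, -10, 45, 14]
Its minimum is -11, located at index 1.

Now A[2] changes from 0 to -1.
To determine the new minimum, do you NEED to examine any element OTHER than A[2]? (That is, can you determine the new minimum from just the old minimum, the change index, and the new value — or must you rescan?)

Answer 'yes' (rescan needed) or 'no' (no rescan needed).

Old min = -11 at index 1
Change at index 2: 0 -> -1
Index 2 was NOT the min. New min = min(-11, -1). No rescan of other elements needed.
Needs rescan: no

Answer: no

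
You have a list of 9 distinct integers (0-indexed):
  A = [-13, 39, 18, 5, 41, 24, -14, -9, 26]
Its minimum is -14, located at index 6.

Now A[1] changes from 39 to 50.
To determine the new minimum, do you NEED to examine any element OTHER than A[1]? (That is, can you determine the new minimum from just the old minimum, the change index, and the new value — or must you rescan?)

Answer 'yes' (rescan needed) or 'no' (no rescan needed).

Answer: no

Derivation:
Old min = -14 at index 6
Change at index 1: 39 -> 50
Index 1 was NOT the min. New min = min(-14, 50). No rescan of other elements needed.
Needs rescan: no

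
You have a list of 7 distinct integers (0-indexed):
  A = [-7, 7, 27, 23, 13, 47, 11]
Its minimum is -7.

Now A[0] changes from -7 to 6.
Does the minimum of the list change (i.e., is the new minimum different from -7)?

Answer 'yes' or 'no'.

Old min = -7
Change: A[0] -7 -> 6
Changed element was the min; new min must be rechecked.
New min = 6; changed? yes

Answer: yes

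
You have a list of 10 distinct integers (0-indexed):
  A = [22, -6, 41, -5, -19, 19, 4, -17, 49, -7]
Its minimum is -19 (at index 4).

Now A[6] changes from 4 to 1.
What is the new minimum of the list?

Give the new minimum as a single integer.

Old min = -19 (at index 4)
Change: A[6] 4 -> 1
Changed element was NOT the old min.
  New min = min(old_min, new_val) = min(-19, 1) = -19

Answer: -19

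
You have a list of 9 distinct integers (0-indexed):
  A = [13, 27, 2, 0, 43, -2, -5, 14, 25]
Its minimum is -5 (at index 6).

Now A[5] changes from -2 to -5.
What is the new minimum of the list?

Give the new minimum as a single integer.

Answer: -5

Derivation:
Old min = -5 (at index 6)
Change: A[5] -2 -> -5
Changed element was NOT the old min.
  New min = min(old_min, new_val) = min(-5, -5) = -5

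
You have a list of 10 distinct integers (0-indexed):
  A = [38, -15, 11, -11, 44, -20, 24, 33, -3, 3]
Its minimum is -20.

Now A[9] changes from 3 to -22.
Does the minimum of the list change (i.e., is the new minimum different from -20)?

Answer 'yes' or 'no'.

Answer: yes

Derivation:
Old min = -20
Change: A[9] 3 -> -22
Changed element was NOT the min; min changes only if -22 < -20.
New min = -22; changed? yes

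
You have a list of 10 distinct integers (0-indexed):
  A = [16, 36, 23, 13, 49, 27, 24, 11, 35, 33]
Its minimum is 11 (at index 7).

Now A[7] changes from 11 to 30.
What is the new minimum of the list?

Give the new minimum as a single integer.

Old min = 11 (at index 7)
Change: A[7] 11 -> 30
Changed element WAS the min. Need to check: is 30 still <= all others?
  Min of remaining elements: 13
  New min = min(30, 13) = 13

Answer: 13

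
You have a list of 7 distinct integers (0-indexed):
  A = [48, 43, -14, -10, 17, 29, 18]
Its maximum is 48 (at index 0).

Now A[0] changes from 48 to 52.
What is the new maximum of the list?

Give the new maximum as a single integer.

Old max = 48 (at index 0)
Change: A[0] 48 -> 52
Changed element WAS the max -> may need rescan.
  Max of remaining elements: 43
  New max = max(52, 43) = 52

Answer: 52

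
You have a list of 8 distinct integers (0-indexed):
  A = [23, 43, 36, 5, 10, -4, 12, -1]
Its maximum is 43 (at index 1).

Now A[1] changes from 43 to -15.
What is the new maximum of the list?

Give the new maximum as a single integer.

Answer: 36

Derivation:
Old max = 43 (at index 1)
Change: A[1] 43 -> -15
Changed element WAS the max -> may need rescan.
  Max of remaining elements: 36
  New max = max(-15, 36) = 36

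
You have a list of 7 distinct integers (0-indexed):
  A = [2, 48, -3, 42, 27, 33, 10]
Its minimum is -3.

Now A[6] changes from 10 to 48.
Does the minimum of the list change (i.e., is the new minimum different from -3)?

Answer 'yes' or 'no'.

Answer: no

Derivation:
Old min = -3
Change: A[6] 10 -> 48
Changed element was NOT the min; min changes only if 48 < -3.
New min = -3; changed? no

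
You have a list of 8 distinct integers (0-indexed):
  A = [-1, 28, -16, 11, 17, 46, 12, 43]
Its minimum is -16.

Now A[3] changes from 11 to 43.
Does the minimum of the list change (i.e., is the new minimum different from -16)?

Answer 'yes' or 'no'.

Old min = -16
Change: A[3] 11 -> 43
Changed element was NOT the min; min changes only if 43 < -16.
New min = -16; changed? no

Answer: no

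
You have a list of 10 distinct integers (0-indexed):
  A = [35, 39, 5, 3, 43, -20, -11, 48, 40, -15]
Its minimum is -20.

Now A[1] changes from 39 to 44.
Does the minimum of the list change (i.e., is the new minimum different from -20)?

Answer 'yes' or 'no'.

Answer: no

Derivation:
Old min = -20
Change: A[1] 39 -> 44
Changed element was NOT the min; min changes only if 44 < -20.
New min = -20; changed? no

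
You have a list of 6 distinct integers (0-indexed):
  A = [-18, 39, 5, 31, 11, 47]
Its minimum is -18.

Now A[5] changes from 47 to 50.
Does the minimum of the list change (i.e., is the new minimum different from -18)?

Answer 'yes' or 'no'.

Old min = -18
Change: A[5] 47 -> 50
Changed element was NOT the min; min changes only if 50 < -18.
New min = -18; changed? no

Answer: no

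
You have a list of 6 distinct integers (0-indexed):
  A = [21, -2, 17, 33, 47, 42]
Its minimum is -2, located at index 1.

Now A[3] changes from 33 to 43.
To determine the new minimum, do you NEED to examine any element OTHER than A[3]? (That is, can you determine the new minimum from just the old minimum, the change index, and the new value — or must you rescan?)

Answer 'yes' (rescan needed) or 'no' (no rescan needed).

Answer: no

Derivation:
Old min = -2 at index 1
Change at index 3: 33 -> 43
Index 3 was NOT the min. New min = min(-2, 43). No rescan of other elements needed.
Needs rescan: no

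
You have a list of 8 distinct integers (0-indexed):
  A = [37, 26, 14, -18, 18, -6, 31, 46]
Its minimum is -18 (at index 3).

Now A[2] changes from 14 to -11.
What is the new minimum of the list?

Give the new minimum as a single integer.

Old min = -18 (at index 3)
Change: A[2] 14 -> -11
Changed element was NOT the old min.
  New min = min(old_min, new_val) = min(-18, -11) = -18

Answer: -18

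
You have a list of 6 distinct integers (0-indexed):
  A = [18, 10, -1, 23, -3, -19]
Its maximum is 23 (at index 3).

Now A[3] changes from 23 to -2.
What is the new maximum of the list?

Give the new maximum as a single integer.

Old max = 23 (at index 3)
Change: A[3] 23 -> -2
Changed element WAS the max -> may need rescan.
  Max of remaining elements: 18
  New max = max(-2, 18) = 18

Answer: 18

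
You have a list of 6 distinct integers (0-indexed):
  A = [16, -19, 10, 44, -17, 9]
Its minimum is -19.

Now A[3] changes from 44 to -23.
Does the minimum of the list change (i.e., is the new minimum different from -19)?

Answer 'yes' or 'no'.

Old min = -19
Change: A[3] 44 -> -23
Changed element was NOT the min; min changes only if -23 < -19.
New min = -23; changed? yes

Answer: yes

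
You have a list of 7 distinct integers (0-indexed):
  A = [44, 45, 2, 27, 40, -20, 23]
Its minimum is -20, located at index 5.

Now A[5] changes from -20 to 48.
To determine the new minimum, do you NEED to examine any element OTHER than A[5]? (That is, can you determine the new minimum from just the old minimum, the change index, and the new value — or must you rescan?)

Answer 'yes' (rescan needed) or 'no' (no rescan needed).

Answer: yes

Derivation:
Old min = -20 at index 5
Change at index 5: -20 -> 48
Index 5 WAS the min and new value 48 > old min -20. Must rescan other elements to find the new min.
Needs rescan: yes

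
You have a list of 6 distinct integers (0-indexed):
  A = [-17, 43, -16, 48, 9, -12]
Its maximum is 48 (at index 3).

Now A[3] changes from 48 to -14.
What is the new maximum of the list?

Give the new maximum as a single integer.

Old max = 48 (at index 3)
Change: A[3] 48 -> -14
Changed element WAS the max -> may need rescan.
  Max of remaining elements: 43
  New max = max(-14, 43) = 43

Answer: 43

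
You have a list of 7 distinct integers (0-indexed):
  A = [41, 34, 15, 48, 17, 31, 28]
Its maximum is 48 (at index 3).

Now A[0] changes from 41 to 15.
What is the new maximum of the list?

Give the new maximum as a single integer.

Answer: 48

Derivation:
Old max = 48 (at index 3)
Change: A[0] 41 -> 15
Changed element was NOT the old max.
  New max = max(old_max, new_val) = max(48, 15) = 48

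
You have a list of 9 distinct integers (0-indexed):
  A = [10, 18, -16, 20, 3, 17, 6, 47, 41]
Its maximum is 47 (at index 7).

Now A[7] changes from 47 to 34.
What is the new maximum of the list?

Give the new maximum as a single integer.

Old max = 47 (at index 7)
Change: A[7] 47 -> 34
Changed element WAS the max -> may need rescan.
  Max of remaining elements: 41
  New max = max(34, 41) = 41

Answer: 41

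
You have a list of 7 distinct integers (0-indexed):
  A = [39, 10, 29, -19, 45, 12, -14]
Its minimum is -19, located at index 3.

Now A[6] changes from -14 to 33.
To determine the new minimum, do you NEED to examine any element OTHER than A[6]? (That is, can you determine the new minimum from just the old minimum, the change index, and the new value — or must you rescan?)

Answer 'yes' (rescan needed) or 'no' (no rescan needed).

Answer: no

Derivation:
Old min = -19 at index 3
Change at index 6: -14 -> 33
Index 6 was NOT the min. New min = min(-19, 33). No rescan of other elements needed.
Needs rescan: no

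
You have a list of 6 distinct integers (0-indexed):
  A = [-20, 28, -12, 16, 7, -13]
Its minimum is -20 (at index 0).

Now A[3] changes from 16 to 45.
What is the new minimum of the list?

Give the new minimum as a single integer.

Old min = -20 (at index 0)
Change: A[3] 16 -> 45
Changed element was NOT the old min.
  New min = min(old_min, new_val) = min(-20, 45) = -20

Answer: -20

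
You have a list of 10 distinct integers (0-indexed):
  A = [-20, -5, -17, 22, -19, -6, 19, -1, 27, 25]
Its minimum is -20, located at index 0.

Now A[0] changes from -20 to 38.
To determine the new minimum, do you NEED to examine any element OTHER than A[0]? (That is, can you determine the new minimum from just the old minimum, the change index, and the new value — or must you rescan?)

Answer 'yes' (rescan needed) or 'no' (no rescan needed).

Answer: yes

Derivation:
Old min = -20 at index 0
Change at index 0: -20 -> 38
Index 0 WAS the min and new value 38 > old min -20. Must rescan other elements to find the new min.
Needs rescan: yes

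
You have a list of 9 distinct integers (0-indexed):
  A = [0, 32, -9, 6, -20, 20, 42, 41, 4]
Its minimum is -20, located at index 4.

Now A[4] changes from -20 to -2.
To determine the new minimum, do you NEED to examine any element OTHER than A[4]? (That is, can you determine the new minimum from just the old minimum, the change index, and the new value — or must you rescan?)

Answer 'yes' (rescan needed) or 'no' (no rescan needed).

Old min = -20 at index 4
Change at index 4: -20 -> -2
Index 4 WAS the min and new value -2 > old min -20. Must rescan other elements to find the new min.
Needs rescan: yes

Answer: yes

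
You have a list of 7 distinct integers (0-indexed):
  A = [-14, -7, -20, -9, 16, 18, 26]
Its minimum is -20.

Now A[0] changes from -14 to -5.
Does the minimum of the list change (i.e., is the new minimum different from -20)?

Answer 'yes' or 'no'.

Answer: no

Derivation:
Old min = -20
Change: A[0] -14 -> -5
Changed element was NOT the min; min changes only if -5 < -20.
New min = -20; changed? no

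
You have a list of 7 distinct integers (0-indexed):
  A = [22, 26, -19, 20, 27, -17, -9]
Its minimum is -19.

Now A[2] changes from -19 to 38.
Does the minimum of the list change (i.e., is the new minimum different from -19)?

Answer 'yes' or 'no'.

Answer: yes

Derivation:
Old min = -19
Change: A[2] -19 -> 38
Changed element was the min; new min must be rechecked.
New min = -17; changed? yes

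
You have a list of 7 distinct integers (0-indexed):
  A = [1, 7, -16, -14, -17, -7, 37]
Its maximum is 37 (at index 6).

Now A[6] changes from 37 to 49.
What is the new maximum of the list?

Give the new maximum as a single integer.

Answer: 49

Derivation:
Old max = 37 (at index 6)
Change: A[6] 37 -> 49
Changed element WAS the max -> may need rescan.
  Max of remaining elements: 7
  New max = max(49, 7) = 49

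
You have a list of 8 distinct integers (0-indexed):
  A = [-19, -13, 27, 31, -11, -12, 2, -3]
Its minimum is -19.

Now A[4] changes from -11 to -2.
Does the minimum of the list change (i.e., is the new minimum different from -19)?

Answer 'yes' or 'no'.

Old min = -19
Change: A[4] -11 -> -2
Changed element was NOT the min; min changes only if -2 < -19.
New min = -19; changed? no

Answer: no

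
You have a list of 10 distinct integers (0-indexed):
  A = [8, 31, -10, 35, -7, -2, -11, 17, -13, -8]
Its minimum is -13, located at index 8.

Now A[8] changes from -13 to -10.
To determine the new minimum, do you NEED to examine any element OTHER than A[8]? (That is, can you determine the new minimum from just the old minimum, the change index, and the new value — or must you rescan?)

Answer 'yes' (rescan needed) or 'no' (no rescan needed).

Old min = -13 at index 8
Change at index 8: -13 -> -10
Index 8 WAS the min and new value -10 > old min -13. Must rescan other elements to find the new min.
Needs rescan: yes

Answer: yes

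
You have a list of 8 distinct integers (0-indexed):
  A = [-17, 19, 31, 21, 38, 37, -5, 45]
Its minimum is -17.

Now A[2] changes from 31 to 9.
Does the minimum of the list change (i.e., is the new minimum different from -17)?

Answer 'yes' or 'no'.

Old min = -17
Change: A[2] 31 -> 9
Changed element was NOT the min; min changes only if 9 < -17.
New min = -17; changed? no

Answer: no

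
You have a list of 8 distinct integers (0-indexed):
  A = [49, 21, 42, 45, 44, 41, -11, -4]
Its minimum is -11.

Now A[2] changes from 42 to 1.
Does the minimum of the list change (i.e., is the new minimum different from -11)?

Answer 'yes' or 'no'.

Old min = -11
Change: A[2] 42 -> 1
Changed element was NOT the min; min changes only if 1 < -11.
New min = -11; changed? no

Answer: no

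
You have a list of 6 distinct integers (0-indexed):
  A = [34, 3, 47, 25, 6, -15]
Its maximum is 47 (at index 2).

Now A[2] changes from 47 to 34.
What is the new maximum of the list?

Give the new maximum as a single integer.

Answer: 34

Derivation:
Old max = 47 (at index 2)
Change: A[2] 47 -> 34
Changed element WAS the max -> may need rescan.
  Max of remaining elements: 34
  New max = max(34, 34) = 34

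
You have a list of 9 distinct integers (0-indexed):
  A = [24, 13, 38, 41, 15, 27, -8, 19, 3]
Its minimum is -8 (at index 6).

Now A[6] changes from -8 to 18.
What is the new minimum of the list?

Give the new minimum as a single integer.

Answer: 3

Derivation:
Old min = -8 (at index 6)
Change: A[6] -8 -> 18
Changed element WAS the min. Need to check: is 18 still <= all others?
  Min of remaining elements: 3
  New min = min(18, 3) = 3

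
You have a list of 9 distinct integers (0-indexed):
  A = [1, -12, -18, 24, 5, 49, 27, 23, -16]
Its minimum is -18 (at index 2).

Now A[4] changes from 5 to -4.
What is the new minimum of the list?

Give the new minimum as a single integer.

Old min = -18 (at index 2)
Change: A[4] 5 -> -4
Changed element was NOT the old min.
  New min = min(old_min, new_val) = min(-18, -4) = -18

Answer: -18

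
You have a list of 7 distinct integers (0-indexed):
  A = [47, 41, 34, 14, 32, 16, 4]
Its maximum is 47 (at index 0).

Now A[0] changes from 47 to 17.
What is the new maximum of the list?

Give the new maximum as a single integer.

Old max = 47 (at index 0)
Change: A[0] 47 -> 17
Changed element WAS the max -> may need rescan.
  Max of remaining elements: 41
  New max = max(17, 41) = 41

Answer: 41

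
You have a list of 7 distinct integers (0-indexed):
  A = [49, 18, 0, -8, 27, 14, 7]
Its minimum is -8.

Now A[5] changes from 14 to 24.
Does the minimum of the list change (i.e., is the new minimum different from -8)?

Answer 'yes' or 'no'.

Answer: no

Derivation:
Old min = -8
Change: A[5] 14 -> 24
Changed element was NOT the min; min changes only if 24 < -8.
New min = -8; changed? no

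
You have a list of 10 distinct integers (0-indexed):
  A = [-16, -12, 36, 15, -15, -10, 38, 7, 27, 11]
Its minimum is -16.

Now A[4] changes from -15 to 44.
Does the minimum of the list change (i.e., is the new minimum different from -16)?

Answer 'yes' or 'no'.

Old min = -16
Change: A[4] -15 -> 44
Changed element was NOT the min; min changes only if 44 < -16.
New min = -16; changed? no

Answer: no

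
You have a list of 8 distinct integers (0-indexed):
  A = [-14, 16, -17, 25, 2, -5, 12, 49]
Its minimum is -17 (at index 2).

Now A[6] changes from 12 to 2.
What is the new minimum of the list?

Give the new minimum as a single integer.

Old min = -17 (at index 2)
Change: A[6] 12 -> 2
Changed element was NOT the old min.
  New min = min(old_min, new_val) = min(-17, 2) = -17

Answer: -17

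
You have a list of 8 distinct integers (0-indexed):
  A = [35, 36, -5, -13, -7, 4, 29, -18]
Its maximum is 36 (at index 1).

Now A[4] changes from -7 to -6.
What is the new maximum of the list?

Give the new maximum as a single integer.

Answer: 36

Derivation:
Old max = 36 (at index 1)
Change: A[4] -7 -> -6
Changed element was NOT the old max.
  New max = max(old_max, new_val) = max(36, -6) = 36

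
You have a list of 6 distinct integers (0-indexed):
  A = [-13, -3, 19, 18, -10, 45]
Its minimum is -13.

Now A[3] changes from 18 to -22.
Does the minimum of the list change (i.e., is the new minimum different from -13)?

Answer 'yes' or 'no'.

Old min = -13
Change: A[3] 18 -> -22
Changed element was NOT the min; min changes only if -22 < -13.
New min = -22; changed? yes

Answer: yes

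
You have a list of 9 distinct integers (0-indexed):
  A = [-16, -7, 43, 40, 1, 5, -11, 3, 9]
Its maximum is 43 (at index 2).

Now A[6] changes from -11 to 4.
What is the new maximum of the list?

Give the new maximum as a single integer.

Old max = 43 (at index 2)
Change: A[6] -11 -> 4
Changed element was NOT the old max.
  New max = max(old_max, new_val) = max(43, 4) = 43

Answer: 43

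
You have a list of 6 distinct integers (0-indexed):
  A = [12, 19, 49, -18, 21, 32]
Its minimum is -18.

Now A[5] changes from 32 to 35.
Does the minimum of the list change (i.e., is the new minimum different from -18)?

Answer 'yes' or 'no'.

Old min = -18
Change: A[5] 32 -> 35
Changed element was NOT the min; min changes only if 35 < -18.
New min = -18; changed? no

Answer: no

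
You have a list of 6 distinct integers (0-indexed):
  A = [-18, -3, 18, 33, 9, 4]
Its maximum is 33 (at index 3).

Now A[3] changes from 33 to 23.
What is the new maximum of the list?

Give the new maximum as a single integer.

Old max = 33 (at index 3)
Change: A[3] 33 -> 23
Changed element WAS the max -> may need rescan.
  Max of remaining elements: 18
  New max = max(23, 18) = 23

Answer: 23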